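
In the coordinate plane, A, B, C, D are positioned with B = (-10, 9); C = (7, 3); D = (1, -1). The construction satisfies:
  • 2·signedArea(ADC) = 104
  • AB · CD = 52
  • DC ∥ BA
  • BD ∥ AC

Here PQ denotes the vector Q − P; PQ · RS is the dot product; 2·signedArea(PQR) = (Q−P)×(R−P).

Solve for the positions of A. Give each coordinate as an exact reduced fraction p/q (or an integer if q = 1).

A = (-4, 13)

1. A_x = -4  [BD ∥ AC ∩ DC ∥ BA]
2. A_y = 13  [BD ∥ AC ∩ DC ∥ BA]
   → A = (-4, 13)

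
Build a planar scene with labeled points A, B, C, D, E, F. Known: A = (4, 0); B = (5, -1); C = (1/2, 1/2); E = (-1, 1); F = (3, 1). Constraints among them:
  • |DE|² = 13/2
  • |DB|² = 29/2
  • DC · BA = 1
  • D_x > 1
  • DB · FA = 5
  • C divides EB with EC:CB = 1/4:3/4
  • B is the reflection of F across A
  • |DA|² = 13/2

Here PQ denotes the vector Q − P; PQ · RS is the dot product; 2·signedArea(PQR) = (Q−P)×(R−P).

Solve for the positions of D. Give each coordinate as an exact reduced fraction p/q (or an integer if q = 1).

D = (3/2, 1/2)

1. D_x = 3/2  [line 1·x + -1·y + -1 = 0 ∩ |DE|² = 13/2]
2. D_y = 1/2  [line 1·x + -1·y + -1 = 0 ∩ |DE|² = 13/2]
   → D = (3/2, 1/2)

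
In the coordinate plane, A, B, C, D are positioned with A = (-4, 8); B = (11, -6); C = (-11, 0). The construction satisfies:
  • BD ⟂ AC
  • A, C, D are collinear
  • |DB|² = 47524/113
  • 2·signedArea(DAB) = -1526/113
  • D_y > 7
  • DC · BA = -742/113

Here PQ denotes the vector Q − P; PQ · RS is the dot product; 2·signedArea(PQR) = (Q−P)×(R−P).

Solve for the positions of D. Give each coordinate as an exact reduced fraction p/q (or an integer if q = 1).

D = (-501/113, 848/113)

1. D_x = -501/113  [A, C, D are collinear ∩ BD ⟂ AC]
2. D_y = 848/113  [A, C, D are collinear ∩ BD ⟂ AC]
   → D = (-501/113, 848/113)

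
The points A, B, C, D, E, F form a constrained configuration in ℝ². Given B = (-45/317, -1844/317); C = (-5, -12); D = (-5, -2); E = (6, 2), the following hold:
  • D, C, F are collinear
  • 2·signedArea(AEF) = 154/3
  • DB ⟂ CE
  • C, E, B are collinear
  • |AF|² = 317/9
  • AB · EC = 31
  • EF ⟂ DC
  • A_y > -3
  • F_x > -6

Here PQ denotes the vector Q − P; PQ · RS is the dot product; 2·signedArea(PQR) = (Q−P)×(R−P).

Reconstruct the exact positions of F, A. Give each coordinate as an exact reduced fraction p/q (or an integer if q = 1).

1. F_x = -5  [D, C, F are collinear ∩ EF ⟂ DC]
2. F_y = 2  [D, C, F are collinear ∩ EF ⟂ DC]
   → F = (-5, 2)
3. A_x = -4/3  [2·signedArea(AEF) = 154/3 ∩ AB · EC = 31]
4. A_y = -8/3  [2·signedArea(AEF) = 154/3 ∩ AB · EC = 31]
   → A = (-4/3, -8/3)

A = (-4/3, -8/3)
F = (-5, 2)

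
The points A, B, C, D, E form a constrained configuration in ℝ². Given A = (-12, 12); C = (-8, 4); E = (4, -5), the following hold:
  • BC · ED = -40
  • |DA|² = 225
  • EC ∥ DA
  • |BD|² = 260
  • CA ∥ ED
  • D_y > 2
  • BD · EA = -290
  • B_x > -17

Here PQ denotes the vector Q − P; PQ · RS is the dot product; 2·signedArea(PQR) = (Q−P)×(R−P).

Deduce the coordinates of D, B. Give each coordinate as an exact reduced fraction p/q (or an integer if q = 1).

1. D_x = 0  [EC ∥ DA ∩ CA ∥ ED]
2. D_y = 3  [EC ∥ DA ∩ CA ∥ ED]
   → D = (0, 3)
3. B_x = -16  [BD · EA = -290 ∩ BC · ED = -40]
4. B_y = 5  [BD · EA = -290 ∩ BC · ED = -40]
   → B = (-16, 5)

B = (-16, 5)
D = (0, 3)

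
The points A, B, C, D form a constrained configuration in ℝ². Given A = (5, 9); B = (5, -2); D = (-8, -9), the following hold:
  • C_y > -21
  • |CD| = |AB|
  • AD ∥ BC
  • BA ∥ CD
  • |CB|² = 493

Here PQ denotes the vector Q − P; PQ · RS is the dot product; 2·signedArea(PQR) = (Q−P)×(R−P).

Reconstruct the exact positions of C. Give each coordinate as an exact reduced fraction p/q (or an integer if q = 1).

1. C_x = -8  [BA ∥ CD ∩ AD ∥ BC]
2. C_y = -20  [BA ∥ CD ∩ AD ∥ BC]
   → C = (-8, -20)

C = (-8, -20)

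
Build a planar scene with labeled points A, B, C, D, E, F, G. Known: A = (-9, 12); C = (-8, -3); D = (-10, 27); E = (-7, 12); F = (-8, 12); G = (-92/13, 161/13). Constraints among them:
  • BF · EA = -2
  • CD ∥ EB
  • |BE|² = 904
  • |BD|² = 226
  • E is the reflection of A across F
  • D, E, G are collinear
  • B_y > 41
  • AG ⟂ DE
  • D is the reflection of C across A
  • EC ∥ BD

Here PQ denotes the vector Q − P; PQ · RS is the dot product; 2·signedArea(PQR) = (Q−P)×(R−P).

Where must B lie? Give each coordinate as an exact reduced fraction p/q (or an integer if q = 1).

1. B_x = -9  [EC ∥ BD ∩ CD ∥ EB]
2. B_y = 42  [EC ∥ BD ∩ CD ∥ EB]
   → B = (-9, 42)

B = (-9, 42)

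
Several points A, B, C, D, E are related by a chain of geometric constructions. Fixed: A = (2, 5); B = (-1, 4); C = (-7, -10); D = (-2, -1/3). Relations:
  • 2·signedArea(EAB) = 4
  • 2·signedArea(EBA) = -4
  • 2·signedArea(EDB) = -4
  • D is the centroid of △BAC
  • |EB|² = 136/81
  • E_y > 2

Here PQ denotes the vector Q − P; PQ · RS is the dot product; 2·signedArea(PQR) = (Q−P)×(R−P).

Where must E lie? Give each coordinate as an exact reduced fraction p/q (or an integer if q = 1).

1. E_x = -1/3  [2·signedArea(EAB) = 4 ∩ 2·signedArea(EDB) = -4]
2. E_y = 26/9  [2·signedArea(EAB) = 4 ∩ 2·signedArea(EDB) = -4]
   → E = (-1/3, 26/9)

E = (-1/3, 26/9)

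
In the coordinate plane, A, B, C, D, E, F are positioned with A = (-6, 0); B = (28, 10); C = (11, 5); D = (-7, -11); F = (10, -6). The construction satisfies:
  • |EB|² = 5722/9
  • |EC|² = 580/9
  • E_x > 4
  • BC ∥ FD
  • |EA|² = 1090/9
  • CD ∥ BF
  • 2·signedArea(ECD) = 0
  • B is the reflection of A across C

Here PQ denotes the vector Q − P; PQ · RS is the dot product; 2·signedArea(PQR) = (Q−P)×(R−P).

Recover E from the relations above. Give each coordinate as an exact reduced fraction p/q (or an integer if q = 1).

E = (5, -1/3)

1. E_x = 5  [line 16·x + -18·y + -86 = 0 ∩ |EA|² = 1090/9]
2. E_y = -1/3  [line 16·x + -18·y + -86 = 0 ∩ |EA|² = 1090/9]
   → E = (5, -1/3)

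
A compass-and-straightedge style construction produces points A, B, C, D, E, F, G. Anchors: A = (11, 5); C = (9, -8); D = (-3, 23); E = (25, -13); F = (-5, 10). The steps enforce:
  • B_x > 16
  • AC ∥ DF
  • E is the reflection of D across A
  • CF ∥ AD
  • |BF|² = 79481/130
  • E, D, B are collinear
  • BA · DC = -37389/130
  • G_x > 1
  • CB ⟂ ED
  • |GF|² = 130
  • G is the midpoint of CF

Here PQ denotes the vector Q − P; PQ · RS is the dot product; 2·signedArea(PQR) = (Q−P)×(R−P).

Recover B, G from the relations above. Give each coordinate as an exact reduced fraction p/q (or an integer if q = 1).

B = (2151/130, -277/130)
G = (2, 1)

1. B_x = 2151/130  [E, D, B are collinear ∩ CB ⟂ ED]
2. B_y = -277/130  [E, D, B are collinear ∩ CB ⟂ ED]
   → B = (2151/130, -277/130)
3. G_x = 2  [G is the midpoint of CF]
4. G_y = 1  [G is the midpoint of CF]
   → G = (2, 1)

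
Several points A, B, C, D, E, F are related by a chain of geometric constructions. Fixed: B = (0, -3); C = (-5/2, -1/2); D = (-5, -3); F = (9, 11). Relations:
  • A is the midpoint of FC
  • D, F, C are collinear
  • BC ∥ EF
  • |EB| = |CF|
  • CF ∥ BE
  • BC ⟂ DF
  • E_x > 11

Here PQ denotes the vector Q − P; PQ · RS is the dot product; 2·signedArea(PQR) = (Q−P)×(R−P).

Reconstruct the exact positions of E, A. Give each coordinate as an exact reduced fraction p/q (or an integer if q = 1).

1. E_x = 23/2  [BC ∥ EF ∩ CF ∥ BE]
2. E_y = 17/2  [BC ∥ EF ∩ CF ∥ BE]
   → E = (23/2, 17/2)
3. A_x = 13/4  [A is the midpoint of FC]
4. A_y = 21/4  [A is the midpoint of FC]
   → A = (13/4, 21/4)

A = (13/4, 21/4)
E = (23/2, 17/2)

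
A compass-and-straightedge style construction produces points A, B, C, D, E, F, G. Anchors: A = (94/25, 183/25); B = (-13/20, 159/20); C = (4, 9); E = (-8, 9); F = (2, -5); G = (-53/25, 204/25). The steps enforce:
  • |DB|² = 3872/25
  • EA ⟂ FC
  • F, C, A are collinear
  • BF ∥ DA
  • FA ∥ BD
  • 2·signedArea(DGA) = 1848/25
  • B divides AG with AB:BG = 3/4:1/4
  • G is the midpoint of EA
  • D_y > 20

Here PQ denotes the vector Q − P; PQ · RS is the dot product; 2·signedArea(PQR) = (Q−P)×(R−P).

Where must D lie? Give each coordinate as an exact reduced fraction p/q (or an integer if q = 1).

D = (111/100, 2027/100)

1. D_x = 111/100  [BF ∥ DA ∩ FA ∥ BD]
2. D_y = 2027/100  [BF ∥ DA ∩ FA ∥ BD]
   → D = (111/100, 2027/100)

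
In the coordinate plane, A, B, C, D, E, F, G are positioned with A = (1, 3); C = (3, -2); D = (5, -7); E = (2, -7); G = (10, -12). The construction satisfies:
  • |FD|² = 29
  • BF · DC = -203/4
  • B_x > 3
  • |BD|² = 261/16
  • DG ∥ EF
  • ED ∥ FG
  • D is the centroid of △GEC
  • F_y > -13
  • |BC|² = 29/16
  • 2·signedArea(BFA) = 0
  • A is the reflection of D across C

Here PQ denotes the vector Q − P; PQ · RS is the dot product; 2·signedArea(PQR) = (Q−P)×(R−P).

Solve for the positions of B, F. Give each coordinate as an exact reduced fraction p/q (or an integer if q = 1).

B = (7/2, -13/4)
F = (7, -12)

1. F_x = 7  [ED ∥ FG ∩ DG ∥ EF]
2. F_y = -12  [ED ∥ FG ∩ DG ∥ EF]
   → F = (7, -12)
3. B_x = 7/2  [2·signedArea(BFA) = 0 ∩ BF · DC = -203/4]
4. B_y = -13/4  [2·signedArea(BFA) = 0 ∩ BF · DC = -203/4]
   → B = (7/2, -13/4)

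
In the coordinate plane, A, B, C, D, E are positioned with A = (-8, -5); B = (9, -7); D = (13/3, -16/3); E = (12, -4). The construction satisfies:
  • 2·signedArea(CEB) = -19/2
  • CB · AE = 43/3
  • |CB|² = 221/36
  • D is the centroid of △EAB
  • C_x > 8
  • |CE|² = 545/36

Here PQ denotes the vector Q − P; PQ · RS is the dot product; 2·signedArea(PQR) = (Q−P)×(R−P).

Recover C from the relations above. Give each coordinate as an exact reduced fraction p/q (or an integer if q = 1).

1. C_x = 49/6  [CB · AE = 43/3 ∩ 2·signedArea(CEB) = -19/2]
2. C_y = -14/3  [CB · AE = 43/3 ∩ 2·signedArea(CEB) = -19/2]
   → C = (49/6, -14/3)

C = (49/6, -14/3)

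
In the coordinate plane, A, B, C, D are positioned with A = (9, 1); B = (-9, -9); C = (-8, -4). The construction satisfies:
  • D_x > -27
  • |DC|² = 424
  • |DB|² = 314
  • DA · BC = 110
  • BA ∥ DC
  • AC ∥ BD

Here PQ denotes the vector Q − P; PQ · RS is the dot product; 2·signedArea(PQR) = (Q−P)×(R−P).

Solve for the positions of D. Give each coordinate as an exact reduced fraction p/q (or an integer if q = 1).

1. D_x = -26  [BA ∥ DC ∩ AC ∥ BD]
2. D_y = -14  [BA ∥ DC ∩ AC ∥ BD]
   → D = (-26, -14)

D = (-26, -14)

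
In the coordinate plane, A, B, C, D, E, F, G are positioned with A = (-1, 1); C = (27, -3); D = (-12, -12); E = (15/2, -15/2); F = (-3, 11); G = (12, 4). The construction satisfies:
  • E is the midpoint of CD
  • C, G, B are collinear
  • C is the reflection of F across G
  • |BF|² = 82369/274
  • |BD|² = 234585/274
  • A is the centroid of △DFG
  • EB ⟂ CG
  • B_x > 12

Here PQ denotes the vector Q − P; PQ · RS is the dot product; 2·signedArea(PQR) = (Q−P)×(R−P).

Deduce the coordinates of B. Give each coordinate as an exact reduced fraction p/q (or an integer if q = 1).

1. B_x = 3483/274  [C, G, B are collinear ∩ EB ⟂ CG]
2. B_y = 1005/274  [C, G, B are collinear ∩ EB ⟂ CG]
   → B = (3483/274, 1005/274)

B = (3483/274, 1005/274)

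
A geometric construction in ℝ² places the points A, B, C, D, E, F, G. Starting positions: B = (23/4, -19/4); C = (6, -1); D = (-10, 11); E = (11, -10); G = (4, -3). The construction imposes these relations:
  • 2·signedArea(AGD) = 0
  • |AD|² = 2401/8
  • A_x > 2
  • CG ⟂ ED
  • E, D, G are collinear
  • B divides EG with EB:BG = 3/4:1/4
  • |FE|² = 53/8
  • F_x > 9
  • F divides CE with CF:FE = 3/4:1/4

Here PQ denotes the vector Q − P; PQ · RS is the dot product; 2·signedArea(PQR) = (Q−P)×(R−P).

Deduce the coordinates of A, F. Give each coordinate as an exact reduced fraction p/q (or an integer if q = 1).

A = (9/4, -5/4)
F = (39/4, -31/4)

1. A_x = 9/4  [line -14·x + -14·y + 14 = 0 ∩ |AD|² = 2401/8]
2. A_y = -5/4  [line -14·x + -14·y + 14 = 0 ∩ |AD|² = 2401/8]
   → A = (9/4, -5/4)
3. F_x = 39/4  [F divides CE with CF:FE = 3/4:1/4]
4. F_y = -31/4  [F divides CE with CF:FE = 3/4:1/4]
   → F = (39/4, -31/4)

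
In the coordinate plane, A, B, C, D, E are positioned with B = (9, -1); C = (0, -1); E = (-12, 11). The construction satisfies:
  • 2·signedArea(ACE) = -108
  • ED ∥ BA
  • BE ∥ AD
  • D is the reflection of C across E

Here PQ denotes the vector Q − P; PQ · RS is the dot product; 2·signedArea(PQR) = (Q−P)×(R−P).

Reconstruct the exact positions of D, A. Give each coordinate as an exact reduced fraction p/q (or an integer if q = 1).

1. D_x = -24  [D is the reflection of C across E]
2. D_y = 23  [D is the reflection of C across E]
   → D = (-24, 23)
3. A_x = -3  [BE ∥ AD ∩ ED ∥ BA]
4. A_y = 11  [BE ∥ AD ∩ ED ∥ BA]
   → A = (-3, 11)

A = (-3, 11)
D = (-24, 23)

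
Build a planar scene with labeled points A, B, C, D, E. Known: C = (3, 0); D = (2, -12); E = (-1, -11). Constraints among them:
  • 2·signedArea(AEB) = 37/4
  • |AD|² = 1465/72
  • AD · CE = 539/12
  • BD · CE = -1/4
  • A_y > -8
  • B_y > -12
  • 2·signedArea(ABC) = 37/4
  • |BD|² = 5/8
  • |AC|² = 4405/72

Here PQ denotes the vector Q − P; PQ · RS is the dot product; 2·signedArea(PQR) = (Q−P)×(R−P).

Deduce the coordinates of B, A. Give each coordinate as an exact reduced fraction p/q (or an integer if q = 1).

A = (13/12, -91/12)
B = (5/4, -47/4)

1. B_x = 5/4  [line 4·x + 11·y + 497/4 = 0 ∩ |BD|² = 5/8]
2. B_y = -47/4  [line 4·x + 11·y + 497/4 = 0 ∩ |BD|² = 5/8]
   → B = (5/4, -47/4)
3. A_x = 13/12  [2·signedArea(ABC) = 37/4 ∩ AD · CE = 539/12]
4. A_y = -91/12  [2·signedArea(ABC) = 37/4 ∩ AD · CE = 539/12]
   → A = (13/12, -91/12)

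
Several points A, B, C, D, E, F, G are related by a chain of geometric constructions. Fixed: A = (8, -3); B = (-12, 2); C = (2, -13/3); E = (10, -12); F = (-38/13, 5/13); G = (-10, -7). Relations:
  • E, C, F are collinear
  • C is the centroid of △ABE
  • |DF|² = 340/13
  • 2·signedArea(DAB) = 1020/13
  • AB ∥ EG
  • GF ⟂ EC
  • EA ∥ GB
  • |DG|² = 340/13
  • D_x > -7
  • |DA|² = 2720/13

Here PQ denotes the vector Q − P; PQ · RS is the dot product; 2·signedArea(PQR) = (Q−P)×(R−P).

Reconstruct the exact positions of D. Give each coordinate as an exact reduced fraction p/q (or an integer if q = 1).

D = (-84/13, -43/13)

1. D_x = -84/13  [line -5·x + -20·y + -1280/13 = 0 ∩ |DG|² = 340/13]
2. D_y = -43/13  [line -5·x + -20·y + -1280/13 = 0 ∩ |DG|² = 340/13]
   → D = (-84/13, -43/13)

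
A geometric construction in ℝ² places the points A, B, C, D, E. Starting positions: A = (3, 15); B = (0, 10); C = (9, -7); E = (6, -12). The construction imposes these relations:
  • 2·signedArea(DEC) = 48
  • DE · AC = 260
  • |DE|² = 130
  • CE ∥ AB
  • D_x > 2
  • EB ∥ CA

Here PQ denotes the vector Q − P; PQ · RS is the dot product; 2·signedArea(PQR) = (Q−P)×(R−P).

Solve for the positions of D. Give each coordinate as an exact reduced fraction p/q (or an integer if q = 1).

D = (3, -1)

1. D_x = 3  [2·signedArea(DEC) = 48 ∩ DE · AC = 260]
2. D_y = -1  [2·signedArea(DEC) = 48 ∩ DE · AC = 260]
   → D = (3, -1)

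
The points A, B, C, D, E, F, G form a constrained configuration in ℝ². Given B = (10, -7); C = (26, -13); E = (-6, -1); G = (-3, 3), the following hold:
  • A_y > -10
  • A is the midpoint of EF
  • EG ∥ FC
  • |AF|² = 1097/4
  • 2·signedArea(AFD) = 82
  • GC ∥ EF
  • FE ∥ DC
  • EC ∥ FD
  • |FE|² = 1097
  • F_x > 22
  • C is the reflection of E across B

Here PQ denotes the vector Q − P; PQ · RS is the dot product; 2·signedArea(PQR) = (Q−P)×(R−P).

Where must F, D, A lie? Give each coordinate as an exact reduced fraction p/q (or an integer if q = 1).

1. F_x = 23  [EG ∥ FC ∩ GC ∥ EF]
2. F_y = -17  [EG ∥ FC ∩ GC ∥ EF]
   → F = (23, -17)
3. D_x = 55  [FE ∥ DC ∩ EC ∥ FD]
4. D_y = -29  [FE ∥ DC ∩ EC ∥ FD]
   → D = (55, -29)
5. A_x = 17/2  [A is the midpoint of EF]
6. A_y = -9  [A is the midpoint of EF]
   → A = (17/2, -9)

A = (17/2, -9)
D = (55, -29)
F = (23, -17)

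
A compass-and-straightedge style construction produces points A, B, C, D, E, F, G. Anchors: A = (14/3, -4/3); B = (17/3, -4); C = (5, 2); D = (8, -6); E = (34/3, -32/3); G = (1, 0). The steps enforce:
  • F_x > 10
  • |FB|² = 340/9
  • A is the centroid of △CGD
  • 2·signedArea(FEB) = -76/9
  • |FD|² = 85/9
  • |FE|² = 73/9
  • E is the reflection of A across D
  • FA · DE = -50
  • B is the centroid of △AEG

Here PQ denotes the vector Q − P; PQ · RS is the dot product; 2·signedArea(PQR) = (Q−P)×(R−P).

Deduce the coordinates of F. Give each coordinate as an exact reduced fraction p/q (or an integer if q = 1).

F = (31/3, -8)

1. F_x = 31/3  [2·signedArea(FEB) = -76/9 ∩ FA · DE = -50]
2. F_y = -8  [2·signedArea(FEB) = -76/9 ∩ FA · DE = -50]
   → F = (31/3, -8)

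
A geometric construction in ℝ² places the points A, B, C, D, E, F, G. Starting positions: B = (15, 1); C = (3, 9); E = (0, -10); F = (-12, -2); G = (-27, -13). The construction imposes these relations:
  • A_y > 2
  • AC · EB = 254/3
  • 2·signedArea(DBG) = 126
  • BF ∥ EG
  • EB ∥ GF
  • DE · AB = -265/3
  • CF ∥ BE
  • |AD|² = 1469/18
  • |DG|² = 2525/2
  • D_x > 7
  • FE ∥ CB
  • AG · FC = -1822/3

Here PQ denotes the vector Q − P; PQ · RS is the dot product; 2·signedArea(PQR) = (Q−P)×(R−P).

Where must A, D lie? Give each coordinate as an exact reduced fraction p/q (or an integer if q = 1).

1. D_x = 15/2  [line 14·x + -42·y + -294 = 0 ∩ |DG|² = 2525/2]
2. D_y = -9/2  [line 14·x + -42·y + -294 = 0 ∩ |DG|² = 2525/2]
   → D = (15/2, -9/2)
3. A_x = 2  [line -15·x + -11·y + 178/3 = 0 ∩ |AD|² = 1469/18]
4. A_y = 8/3  [line -15·x + -11·y + 178/3 = 0 ∩ |AD|² = 1469/18]
   → A = (2, 8/3)

A = (2, 8/3)
D = (15/2, -9/2)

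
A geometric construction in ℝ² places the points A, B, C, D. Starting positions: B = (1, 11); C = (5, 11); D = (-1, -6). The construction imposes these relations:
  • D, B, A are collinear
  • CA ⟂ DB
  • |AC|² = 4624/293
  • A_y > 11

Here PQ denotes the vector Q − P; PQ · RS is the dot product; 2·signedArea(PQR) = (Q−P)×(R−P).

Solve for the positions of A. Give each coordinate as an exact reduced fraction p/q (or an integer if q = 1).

A = (309/293, 3359/293)

1. A_x = 309/293  [D, B, A are collinear ∩ CA ⟂ DB]
2. A_y = 3359/293  [D, B, A are collinear ∩ CA ⟂ DB]
   → A = (309/293, 3359/293)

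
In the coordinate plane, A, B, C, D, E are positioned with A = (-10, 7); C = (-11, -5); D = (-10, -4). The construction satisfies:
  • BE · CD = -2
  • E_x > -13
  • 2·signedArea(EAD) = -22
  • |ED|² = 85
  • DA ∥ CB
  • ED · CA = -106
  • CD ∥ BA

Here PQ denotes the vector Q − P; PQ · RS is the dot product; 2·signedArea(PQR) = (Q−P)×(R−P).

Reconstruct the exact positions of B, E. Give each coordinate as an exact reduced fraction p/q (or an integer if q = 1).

B = (-11, 6)
E = (-12, 5)

1. B_x = -11  [CD ∥ BA ∩ DA ∥ CB]
2. B_y = 6  [CD ∥ BA ∩ DA ∥ CB]
   → B = (-11, 6)
3. E_x = -12  [2·signedArea(EAD) = -22 ∩ BE · CD = -2]
4. E_y = 5  [2·signedArea(EAD) = -22 ∩ BE · CD = -2]
   → E = (-12, 5)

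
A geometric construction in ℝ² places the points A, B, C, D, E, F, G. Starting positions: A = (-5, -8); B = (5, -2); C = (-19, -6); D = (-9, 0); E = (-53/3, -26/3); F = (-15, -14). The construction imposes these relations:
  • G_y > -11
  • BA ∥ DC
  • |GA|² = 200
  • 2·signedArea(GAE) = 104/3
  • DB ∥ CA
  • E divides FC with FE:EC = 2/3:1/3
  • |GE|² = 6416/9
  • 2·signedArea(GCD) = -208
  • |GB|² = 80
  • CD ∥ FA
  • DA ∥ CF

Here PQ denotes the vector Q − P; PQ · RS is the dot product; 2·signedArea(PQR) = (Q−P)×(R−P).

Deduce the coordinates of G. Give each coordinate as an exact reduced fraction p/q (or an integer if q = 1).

G = (9, -10)

1. G_x = 9  [2·signedArea(GAE) = 104/3 ∩ 2·signedArea(GCD) = -208]
2. G_y = -10  [2·signedArea(GAE) = 104/3 ∩ 2·signedArea(GCD) = -208]
   → G = (9, -10)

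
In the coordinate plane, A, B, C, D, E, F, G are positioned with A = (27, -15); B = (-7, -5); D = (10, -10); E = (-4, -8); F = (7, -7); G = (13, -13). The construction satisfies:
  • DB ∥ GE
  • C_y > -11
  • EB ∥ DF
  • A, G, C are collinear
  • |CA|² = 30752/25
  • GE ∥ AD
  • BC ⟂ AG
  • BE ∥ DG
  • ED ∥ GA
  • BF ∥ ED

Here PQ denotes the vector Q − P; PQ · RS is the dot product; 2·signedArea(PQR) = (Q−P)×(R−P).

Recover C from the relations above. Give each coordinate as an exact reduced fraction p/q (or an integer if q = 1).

1. C_x = -193/25  [A, G, C are collinear ∩ BC ⟂ AG]
2. C_y = -251/25  [A, G, C are collinear ∩ BC ⟂ AG]
   → C = (-193/25, -251/25)

C = (-193/25, -251/25)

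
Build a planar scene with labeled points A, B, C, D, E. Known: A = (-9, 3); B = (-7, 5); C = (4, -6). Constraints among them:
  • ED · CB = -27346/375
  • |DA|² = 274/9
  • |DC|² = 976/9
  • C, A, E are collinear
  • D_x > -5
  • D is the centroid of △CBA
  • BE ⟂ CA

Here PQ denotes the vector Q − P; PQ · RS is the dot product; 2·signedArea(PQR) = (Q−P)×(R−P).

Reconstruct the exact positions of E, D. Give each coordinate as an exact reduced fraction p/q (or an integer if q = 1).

1. E_x = -1073/125  [C, A, E are collinear ∩ BE ⟂ CA]
2. E_y = 339/125  [C, A, E are collinear ∩ BE ⟂ CA]
   → E = (-1073/125, 339/125)
3. D_x = -4  [D is the centroid of △CBA]
4. D_y = 2/3  [D is the centroid of △CBA]
   → D = (-4, 2/3)

D = (-4, 2/3)
E = (-1073/125, 339/125)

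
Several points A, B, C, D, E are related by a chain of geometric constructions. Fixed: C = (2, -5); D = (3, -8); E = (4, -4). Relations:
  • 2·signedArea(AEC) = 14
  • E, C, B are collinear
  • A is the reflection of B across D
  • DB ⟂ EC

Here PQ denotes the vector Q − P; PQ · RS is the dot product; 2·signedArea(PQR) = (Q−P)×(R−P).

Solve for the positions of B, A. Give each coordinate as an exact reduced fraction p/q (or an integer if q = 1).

A = (22/5, -54/5)
B = (8/5, -26/5)

1. B_x = 8/5  [E, C, B are collinear ∩ DB ⟂ EC]
2. B_y = -26/5  [E, C, B are collinear ∩ DB ⟂ EC]
   → B = (8/5, -26/5)
3. A_x = 22/5  [A is the reflection of B across D]
4. A_y = -54/5  [A is the reflection of B across D]
   → A = (22/5, -54/5)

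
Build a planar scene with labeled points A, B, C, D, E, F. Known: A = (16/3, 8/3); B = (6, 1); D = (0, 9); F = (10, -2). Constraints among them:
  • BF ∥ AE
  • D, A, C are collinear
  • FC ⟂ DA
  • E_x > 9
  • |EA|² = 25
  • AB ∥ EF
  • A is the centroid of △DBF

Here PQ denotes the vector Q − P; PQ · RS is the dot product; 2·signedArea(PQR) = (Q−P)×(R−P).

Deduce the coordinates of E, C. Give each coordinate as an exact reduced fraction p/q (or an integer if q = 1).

C = (5904/617, -1458/617)
E = (28/3, -1/3)

1. E_x = 28/3  [AB ∥ EF ∩ BF ∥ AE]
2. E_y = -1/3  [AB ∥ EF ∩ BF ∥ AE]
   → E = (28/3, -1/3)
3. C_x = 5904/617  [D, A, C are collinear ∩ FC ⟂ DA]
4. C_y = -1458/617  [D, A, C are collinear ∩ FC ⟂ DA]
   → C = (5904/617, -1458/617)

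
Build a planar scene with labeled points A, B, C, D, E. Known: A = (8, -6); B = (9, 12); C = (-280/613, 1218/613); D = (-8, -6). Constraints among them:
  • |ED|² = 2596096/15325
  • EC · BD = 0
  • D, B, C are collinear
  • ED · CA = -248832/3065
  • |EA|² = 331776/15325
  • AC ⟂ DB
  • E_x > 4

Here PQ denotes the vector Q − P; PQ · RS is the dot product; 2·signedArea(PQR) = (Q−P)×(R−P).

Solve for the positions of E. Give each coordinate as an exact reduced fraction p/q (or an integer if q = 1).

E = (14152/3065, -8598/3065)

1. E_x = 14152/3065  [EC · BD = 0 ∩ ED · CA = -248832/3065]
2. E_y = -8598/3065  [EC · BD = 0 ∩ ED · CA = -248832/3065]
   → E = (14152/3065, -8598/3065)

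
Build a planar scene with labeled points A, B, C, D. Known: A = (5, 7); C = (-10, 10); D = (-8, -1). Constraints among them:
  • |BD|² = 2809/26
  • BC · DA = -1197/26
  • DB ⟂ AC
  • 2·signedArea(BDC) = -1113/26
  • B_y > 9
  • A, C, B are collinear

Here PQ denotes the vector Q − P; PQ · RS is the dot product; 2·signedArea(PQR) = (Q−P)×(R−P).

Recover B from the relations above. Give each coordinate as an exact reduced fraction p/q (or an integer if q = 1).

1. B_x = -155/26  [A, C, B are collinear ∩ DB ⟂ AC]
2. B_y = 239/26  [A, C, B are collinear ∩ DB ⟂ AC]
   → B = (-155/26, 239/26)

B = (-155/26, 239/26)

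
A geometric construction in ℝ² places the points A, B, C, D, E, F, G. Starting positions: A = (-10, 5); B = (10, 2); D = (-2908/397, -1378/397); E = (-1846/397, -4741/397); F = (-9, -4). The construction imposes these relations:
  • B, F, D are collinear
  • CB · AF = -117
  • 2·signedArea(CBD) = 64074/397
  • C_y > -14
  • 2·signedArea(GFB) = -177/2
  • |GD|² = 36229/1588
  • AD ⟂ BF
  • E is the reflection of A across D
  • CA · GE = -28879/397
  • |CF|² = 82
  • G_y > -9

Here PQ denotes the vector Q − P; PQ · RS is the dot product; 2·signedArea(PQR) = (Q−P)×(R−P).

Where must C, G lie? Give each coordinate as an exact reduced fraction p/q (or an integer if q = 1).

C = (-8, -13)
G = (-3042/397, -6539/794)

1. C_x = -8  [CB · AF = -117 ∩ 2·signedArea(CBD) = 64074/397]
2. C_y = -13  [CB · AF = -117 ∩ 2·signedArea(CBD) = 64074/397]
   → C = (-8, -13)
3. G_x = -3042/397  [2·signedArea(GFB) = -177/2 ∩ CA · GE = -28879/397]
4. G_y = -6539/794  [2·signedArea(GFB) = -177/2 ∩ CA · GE = -28879/397]
   → G = (-3042/397, -6539/794)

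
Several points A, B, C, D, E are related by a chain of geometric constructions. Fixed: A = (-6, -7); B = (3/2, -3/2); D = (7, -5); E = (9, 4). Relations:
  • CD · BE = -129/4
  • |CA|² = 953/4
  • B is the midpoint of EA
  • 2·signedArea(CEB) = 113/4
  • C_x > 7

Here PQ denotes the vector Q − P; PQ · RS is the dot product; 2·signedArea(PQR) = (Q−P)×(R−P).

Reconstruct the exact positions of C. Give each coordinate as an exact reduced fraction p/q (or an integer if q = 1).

1. C_x = 8  [2·signedArea(CEB) = 113/4 ∩ CD · BE = -129/4]
2. C_y = -1/2  [2·signedArea(CEB) = 113/4 ∩ CD · BE = -129/4]
   → C = (8, -1/2)

C = (8, -1/2)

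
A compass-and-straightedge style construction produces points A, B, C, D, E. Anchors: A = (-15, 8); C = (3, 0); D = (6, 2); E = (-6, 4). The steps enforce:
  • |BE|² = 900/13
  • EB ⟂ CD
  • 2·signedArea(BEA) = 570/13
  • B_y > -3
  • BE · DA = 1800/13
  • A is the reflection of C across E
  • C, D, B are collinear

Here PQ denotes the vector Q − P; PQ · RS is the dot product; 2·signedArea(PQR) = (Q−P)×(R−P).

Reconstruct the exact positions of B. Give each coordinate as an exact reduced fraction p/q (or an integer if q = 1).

1. B_x = -18/13  [C, D, B are collinear ∩ EB ⟂ CD]
2. B_y = -38/13  [C, D, B are collinear ∩ EB ⟂ CD]
   → B = (-18/13, -38/13)

B = (-18/13, -38/13)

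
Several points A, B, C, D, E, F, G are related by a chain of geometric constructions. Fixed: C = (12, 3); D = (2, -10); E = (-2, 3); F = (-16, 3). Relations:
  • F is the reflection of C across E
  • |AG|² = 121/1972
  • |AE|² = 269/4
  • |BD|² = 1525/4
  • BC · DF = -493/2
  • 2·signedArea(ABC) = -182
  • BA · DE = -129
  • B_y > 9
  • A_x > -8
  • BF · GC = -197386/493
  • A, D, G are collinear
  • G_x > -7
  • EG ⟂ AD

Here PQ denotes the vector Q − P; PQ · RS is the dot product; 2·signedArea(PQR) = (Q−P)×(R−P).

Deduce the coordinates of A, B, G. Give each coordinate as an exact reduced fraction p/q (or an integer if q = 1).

A = (-7, -7/2)
B = (3, 19/2)
G = (-3352/493, -1797/493)

1. B_x = 3  [line 18·x + -13·y + 139/2 = 0 ∩ |BD|² = 1525/4]
2. B_y = 19/2  [line 18·x + -13·y + 139/2 = 0 ∩ |BD|² = 1525/4]
   → B = (3, 19/2)
3. A_x = -7  [2·signedArea(ABC) = -182 ∩ BA · DE = -129]
4. A_y = -7/2  [2·signedArea(ABC) = -182 ∩ BA · DE = -129]
   → A = (-7, -7/2)
5. G_x = -3352/493  [BF · GC = -197386/493 ∩ A, D, G are collinear]
6. G_y = -1797/493  [BF · GC = -197386/493 ∩ A, D, G are collinear]
   → G = (-3352/493, -1797/493)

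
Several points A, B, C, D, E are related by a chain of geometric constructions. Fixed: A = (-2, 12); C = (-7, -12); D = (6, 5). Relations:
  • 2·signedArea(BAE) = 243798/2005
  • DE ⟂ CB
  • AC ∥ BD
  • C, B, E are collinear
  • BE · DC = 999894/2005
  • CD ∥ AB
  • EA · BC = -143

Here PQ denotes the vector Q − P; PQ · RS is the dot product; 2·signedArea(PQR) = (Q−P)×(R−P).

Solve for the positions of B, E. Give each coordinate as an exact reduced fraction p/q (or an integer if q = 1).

1. B_x = 11  [AC ∥ BD ∩ CD ∥ AB]
2. B_y = 29  [AC ∥ BD ∩ CD ∥ AB]
   → B = (11, 29)
3. E_x = 2723/2005  [C, B, E are collinear ∩ DE ⟂ CB]
4. E_y = 14111/2005  [C, B, E are collinear ∩ DE ⟂ CB]
   → E = (2723/2005, 14111/2005)

B = (11, 29)
E = (2723/2005, 14111/2005)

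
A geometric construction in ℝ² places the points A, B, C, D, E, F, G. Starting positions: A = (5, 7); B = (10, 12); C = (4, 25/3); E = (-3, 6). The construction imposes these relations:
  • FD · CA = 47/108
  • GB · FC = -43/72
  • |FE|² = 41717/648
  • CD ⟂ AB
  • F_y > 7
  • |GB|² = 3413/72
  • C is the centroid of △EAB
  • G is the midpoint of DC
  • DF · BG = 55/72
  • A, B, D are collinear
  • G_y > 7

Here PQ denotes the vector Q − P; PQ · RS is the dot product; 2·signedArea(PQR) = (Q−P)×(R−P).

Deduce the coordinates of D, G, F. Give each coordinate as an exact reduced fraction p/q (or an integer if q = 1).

1. D_x = 31/6  [A, B, D are collinear ∩ CD ⟂ AB]
2. D_y = 43/6  [A, B, D are collinear ∩ CD ⟂ AB]
   → D = (31/6, 43/6)
3. G_x = 55/12  [G is the midpoint of DC]
4. G_y = 31/4  [G is the midpoint of DC]
   → G = (55/12, 31/4)
5. F_x = 59/12  [FD · CA = 47/108 ∩ GB · FC = -43/72]
6. F_y = 263/36  [FD · CA = 47/108 ∩ GB · FC = -43/72]
   → F = (59/12, 263/36)

D = (31/6, 43/6)
F = (59/12, 263/36)
G = (55/12, 31/4)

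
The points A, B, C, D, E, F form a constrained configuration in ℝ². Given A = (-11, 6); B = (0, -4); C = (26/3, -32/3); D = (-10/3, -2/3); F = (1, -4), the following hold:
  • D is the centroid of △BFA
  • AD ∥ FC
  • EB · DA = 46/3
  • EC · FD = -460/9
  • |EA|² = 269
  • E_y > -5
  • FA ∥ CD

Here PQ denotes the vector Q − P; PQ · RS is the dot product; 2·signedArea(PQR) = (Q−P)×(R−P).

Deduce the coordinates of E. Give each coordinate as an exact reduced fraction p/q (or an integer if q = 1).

E = (2, -4)

1. E_x = 2  [EC · FD = -460/9 ∩ EB · DA = 46/3]
2. E_y = -4  [EC · FD = -460/9 ∩ EB · DA = 46/3]
   → E = (2, -4)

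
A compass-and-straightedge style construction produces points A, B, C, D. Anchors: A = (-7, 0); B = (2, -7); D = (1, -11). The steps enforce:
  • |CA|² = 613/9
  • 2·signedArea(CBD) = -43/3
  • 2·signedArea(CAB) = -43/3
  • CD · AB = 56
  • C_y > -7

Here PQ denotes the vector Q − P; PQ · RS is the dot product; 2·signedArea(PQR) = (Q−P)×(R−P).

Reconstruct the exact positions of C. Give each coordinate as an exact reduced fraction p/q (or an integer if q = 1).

1. C_x = -4/3  [2·signedArea(CAB) = -43/3 ∩ 2·signedArea(CBD) = -43/3]
2. C_y = -6  [2·signedArea(CAB) = -43/3 ∩ 2·signedArea(CBD) = -43/3]
   → C = (-4/3, -6)

C = (-4/3, -6)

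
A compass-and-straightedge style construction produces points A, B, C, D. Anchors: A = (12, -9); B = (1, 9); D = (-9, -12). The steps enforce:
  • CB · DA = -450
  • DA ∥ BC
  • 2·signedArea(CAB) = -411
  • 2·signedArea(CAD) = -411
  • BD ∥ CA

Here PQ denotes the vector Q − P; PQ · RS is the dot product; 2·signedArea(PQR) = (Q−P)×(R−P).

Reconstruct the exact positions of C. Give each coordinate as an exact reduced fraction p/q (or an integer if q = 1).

1. C_x = 22  [BD ∥ CA ∩ DA ∥ BC]
2. C_y = 12  [BD ∥ CA ∩ DA ∥ BC]
   → C = (22, 12)

C = (22, 12)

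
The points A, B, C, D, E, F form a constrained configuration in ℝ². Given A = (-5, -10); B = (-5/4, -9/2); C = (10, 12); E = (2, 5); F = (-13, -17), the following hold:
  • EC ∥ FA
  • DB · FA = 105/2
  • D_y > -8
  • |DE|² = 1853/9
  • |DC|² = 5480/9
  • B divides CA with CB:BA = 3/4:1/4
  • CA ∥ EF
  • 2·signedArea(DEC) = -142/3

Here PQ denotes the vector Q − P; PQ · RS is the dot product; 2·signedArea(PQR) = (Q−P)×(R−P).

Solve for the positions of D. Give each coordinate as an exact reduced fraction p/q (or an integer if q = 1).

1. D_x = -16/3  [2·signedArea(DEC) = -142/3 ∩ DB · FA = 105/2]
2. D_y = -22/3  [2·signedArea(DEC) = -142/3 ∩ DB · FA = 105/2]
   → D = (-16/3, -22/3)

D = (-16/3, -22/3)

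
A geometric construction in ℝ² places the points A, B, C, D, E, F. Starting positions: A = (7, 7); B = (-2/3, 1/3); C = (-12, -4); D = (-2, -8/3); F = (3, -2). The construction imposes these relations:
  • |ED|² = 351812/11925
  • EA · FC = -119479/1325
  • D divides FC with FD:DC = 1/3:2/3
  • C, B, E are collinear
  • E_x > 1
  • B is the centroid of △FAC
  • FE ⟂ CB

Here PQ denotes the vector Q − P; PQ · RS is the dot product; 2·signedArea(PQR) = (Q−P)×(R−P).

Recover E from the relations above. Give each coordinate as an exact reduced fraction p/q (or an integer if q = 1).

1. E_x = 2324/1325  [C, B, E are collinear ∩ FE ⟂ CB]
2. E_y = 1668/1325  [C, B, E are collinear ∩ FE ⟂ CB]
   → E = (2324/1325, 1668/1325)

E = (2324/1325, 1668/1325)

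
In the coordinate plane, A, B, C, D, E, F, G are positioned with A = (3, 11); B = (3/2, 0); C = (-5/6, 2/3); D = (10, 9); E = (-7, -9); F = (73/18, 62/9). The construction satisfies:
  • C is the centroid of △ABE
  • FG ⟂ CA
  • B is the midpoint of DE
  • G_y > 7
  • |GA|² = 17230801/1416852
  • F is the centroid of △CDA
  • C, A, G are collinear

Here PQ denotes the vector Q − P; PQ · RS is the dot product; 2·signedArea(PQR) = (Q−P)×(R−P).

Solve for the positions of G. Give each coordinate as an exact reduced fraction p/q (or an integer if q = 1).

1. G_x = 140669/78714  [C, A, G are collinear ∩ FG ⟂ CA]
2. G_y = 304246/39357  [C, A, G are collinear ∩ FG ⟂ CA]
   → G = (140669/78714, 304246/39357)

G = (140669/78714, 304246/39357)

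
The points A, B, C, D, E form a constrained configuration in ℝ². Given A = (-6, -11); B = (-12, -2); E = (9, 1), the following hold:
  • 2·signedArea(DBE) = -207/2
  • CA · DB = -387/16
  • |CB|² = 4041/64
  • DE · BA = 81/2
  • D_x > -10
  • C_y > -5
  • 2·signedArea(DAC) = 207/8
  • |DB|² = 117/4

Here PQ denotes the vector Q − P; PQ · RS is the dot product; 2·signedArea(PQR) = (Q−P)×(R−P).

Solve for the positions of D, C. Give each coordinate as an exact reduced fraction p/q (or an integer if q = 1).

1. D_x = -9  [2·signedArea(DBE) = -207/2 ∩ DE · BA = 81/2]
2. D_y = -13/2  [2·signedArea(DBE) = -207/2 ∩ DE · BA = 81/2]
   → D = (-9, -13/2)
3. C_x = -9/2  [CA · DB = -387/16 ∩ 2·signedArea(DAC) = 207/8]
4. C_y = -37/8  [CA · DB = -387/16 ∩ 2·signedArea(DAC) = 207/8]
   → C = (-9/2, -37/8)

C = (-9/2, -37/8)
D = (-9, -13/2)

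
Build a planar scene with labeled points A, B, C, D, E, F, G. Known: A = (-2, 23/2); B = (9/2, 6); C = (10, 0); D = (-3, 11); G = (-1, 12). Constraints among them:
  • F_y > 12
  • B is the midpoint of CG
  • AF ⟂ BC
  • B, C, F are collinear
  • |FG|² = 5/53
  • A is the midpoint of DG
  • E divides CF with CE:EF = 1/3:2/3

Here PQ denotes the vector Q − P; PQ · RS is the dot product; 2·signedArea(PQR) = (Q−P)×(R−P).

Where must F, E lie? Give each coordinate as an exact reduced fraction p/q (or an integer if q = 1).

E = (332/53, 216/53)
F = (-64/53, 648/53)

1. F_x = -64/53  [B, C, F are collinear ∩ AF ⟂ BC]
2. F_y = 648/53  [B, C, F are collinear ∩ AF ⟂ BC]
   → F = (-64/53, 648/53)
3. E_x = 332/53  [E divides CF with CE:EF = 1/3:2/3]
4. E_y = 216/53  [E divides CF with CE:EF = 1/3:2/3]
   → E = (332/53, 216/53)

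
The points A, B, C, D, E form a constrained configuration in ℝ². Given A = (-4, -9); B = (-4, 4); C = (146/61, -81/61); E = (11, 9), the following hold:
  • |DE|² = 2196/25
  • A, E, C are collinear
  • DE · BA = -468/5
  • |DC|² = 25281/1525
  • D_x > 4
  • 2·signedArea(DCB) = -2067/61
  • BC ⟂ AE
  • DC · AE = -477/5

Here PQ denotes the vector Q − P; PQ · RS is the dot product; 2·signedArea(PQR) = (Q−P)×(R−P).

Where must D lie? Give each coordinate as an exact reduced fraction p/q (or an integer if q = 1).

1. D_x = 5  [DE · BA = -468/5 ∩ 2·signedArea(DCB) = -2067/61]
2. D_y = 9/5  [DE · BA = -468/5 ∩ 2·signedArea(DCB) = -2067/61]
   → D = (5, 9/5)

D = (5, 9/5)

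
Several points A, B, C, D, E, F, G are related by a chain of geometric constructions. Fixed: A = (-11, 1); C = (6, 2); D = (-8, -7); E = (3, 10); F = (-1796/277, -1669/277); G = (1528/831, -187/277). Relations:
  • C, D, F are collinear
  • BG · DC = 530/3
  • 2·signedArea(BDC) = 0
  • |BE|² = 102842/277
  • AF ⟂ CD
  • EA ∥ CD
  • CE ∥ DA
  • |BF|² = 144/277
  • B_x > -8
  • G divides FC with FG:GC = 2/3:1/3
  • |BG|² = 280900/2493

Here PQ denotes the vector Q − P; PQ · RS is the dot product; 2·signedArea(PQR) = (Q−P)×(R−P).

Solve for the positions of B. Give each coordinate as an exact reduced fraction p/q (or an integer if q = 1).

B = (-1964/277, -1777/277)

1. B_x = -1964/277  [2·signedArea(BDC) = 0 ∩ BG · DC = 530/3]
2. B_y = -1777/277  [2·signedArea(BDC) = 0 ∩ BG · DC = 530/3]
   → B = (-1964/277, -1777/277)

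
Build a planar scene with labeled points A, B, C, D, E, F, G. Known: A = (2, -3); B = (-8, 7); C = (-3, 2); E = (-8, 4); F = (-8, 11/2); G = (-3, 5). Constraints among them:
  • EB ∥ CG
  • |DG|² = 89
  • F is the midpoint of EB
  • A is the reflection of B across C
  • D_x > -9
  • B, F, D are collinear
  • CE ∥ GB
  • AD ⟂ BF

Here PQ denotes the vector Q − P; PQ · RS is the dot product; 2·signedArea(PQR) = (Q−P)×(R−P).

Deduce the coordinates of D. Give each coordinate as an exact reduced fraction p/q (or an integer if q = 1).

D = (-8, -3)

1. D_x = -8  [B, F, D are collinear ∩ AD ⟂ BF]
2. D_y = -3  [B, F, D are collinear ∩ AD ⟂ BF]
   → D = (-8, -3)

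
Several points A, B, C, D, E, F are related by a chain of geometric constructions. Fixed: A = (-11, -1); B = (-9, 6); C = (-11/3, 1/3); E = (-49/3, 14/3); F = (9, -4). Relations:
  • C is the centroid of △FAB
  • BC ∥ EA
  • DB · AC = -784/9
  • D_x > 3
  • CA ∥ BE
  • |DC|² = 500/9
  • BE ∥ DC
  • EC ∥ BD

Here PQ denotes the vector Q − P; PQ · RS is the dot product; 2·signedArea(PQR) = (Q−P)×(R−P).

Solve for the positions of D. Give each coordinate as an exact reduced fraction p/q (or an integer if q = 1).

D = (11/3, 5/3)

1. D_x = 11/3  [BE ∥ DC ∩ EC ∥ BD]
2. D_y = 5/3  [BE ∥ DC ∩ EC ∥ BD]
   → D = (11/3, 5/3)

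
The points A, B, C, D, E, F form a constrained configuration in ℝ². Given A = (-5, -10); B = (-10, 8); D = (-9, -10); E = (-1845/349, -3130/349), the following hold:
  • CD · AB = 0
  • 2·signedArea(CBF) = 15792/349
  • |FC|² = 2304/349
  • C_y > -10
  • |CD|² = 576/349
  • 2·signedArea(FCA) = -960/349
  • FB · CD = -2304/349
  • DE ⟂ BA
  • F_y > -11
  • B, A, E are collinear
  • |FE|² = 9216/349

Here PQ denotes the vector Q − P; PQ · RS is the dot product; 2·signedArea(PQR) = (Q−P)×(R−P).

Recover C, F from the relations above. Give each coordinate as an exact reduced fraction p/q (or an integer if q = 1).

C = (-2709/349, -3370/349)
F = (-3573/349, -3610/349)

1. C_x = -2709/349  [line 5·x + -18·y + -135 = 0 ∩ |CD|² = 576/349]
2. C_y = -3370/349  [line 5·x + -18·y + -135 = 0 ∩ |CD|² = 576/349]
   → C = (-2709/349, -3370/349)
3. F_x = -3573/349  [FB · CD = -2304/349 ∩ 2·signedArea(CBF) = 15792/349]
4. F_y = -3610/349  [FB · CD = -2304/349 ∩ 2·signedArea(CBF) = 15792/349]
   → F = (-3573/349, -3610/349)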